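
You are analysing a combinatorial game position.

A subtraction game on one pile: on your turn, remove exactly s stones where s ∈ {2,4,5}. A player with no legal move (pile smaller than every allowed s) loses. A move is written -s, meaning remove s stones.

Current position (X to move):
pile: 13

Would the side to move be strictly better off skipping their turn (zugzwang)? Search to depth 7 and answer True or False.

p1 X@[13]: -2[11]-1 -4[9]-1 -5[8]+1*
p2 O@[8]: -2[6]-1* -4[4]-1 -5[3]-1
p3 X@[6]: -2[4]-1 -4[2]-1 -5[1]+1*
p4 O@[1] terminal -1; root [13] d7
pass branch (O moves first from the same position):
  | p1 O@[13]: -2[11]-1 -4[9]-1 -5[8]+1*
  | p2 X@[8]: -2[6]-1* -4[4]-1 -5[3]-1
  | p3 O@[6]: -2[4]-1 -4[2]-1 -5[1]+1*
  | p4 X@[1] terminal -1; root [13] d7
X moving scores +1; X passing scores -1

zugzwang(13, X) = False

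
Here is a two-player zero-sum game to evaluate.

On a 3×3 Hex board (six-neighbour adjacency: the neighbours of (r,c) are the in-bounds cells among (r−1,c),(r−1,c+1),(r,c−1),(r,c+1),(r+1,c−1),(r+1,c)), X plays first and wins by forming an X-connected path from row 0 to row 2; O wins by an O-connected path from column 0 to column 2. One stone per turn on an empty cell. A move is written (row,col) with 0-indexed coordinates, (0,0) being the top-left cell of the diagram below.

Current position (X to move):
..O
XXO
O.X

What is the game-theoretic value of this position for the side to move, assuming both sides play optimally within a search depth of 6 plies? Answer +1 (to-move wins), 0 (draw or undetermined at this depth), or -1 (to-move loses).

value(..O/XXO/O.X, X) = +1

ply 1, X at ..O/XXO/O.X | (0,0)=-1→X.O/XXO/O.X; (0,1)=-1→.XO/XXO/O.X; (2,1)=+1→..O/XXO/OXX*
ply 2, O at ..O/XXO/OXX | (0,0)=-1→O.O/XXO/OXX*; (0,1)=-1→.OO/XXO/OXX
ply 3, X at O.O/XXO/OXX | (0,1)=+1→OXO/XXO/OXX*
ply 4: OXO/XXO/OXX is terminal -1 (O); from ..O/XXO/O.X depth 6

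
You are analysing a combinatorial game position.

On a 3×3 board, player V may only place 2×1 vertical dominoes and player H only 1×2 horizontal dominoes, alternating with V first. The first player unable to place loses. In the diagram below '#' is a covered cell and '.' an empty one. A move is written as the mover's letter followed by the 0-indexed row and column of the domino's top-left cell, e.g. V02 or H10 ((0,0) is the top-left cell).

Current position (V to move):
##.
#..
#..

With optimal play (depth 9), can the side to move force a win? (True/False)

[##./#../#..] V move#1: V02:-1/###/#.#/#.., V11:+1/##./##./##.*, V12:+1/##./#.#/#.#
[##./##./##.] end (terminal -1, H#2); searched ##./#../#.. to 9

V winning at [##./#../#..]: True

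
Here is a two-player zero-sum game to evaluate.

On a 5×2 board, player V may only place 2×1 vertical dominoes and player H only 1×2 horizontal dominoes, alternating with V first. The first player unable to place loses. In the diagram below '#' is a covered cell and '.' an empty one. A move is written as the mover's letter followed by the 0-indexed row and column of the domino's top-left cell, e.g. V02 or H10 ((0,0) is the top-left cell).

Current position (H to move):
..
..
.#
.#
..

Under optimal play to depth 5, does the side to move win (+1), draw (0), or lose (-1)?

value(../../.#/.#/.., H) = +1

p1 H@[../../.#/.#/..]: H00[##/../.#/.#/..]+1* H10[../##/.#/.#/..]+1 H40[../../.#/.#/##]-1
p2 V@[##/../.#/.#/..]: V10[##/#./##/.#/..]-1* V20[##/../##/##/..]-1 V30[##/../.#/##/#.]-1
p3 H@[##/#./##/.#/..]: H40[##/#./##/.#/##]+1*
p4 V@[##/#./##/.#/##] terminal -1; root [../../.#/.#/..] d5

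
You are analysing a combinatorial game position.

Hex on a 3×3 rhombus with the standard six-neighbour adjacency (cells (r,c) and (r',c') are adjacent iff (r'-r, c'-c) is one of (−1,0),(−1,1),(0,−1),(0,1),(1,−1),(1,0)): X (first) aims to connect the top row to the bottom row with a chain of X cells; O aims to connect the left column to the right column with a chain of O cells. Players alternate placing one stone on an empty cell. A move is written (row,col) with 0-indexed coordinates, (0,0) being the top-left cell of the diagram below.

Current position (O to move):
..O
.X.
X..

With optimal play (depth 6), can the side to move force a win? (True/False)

O winning at [..O/.X./X..]: True

ply 1, O at ..O/.X./X.. | (0,0)=-1→O.O/.X./X..; (0,1)=+1→.OO/.X./X..*; (1,0)=-1→..O/OX./X..; (1,2)=-1→..O/.XO/X..; (2,1)=-1→..O/.X./XO.; (2,2)=-1→..O/.X./X.O
ply 2, X at .OO/.X./X.. | (0,0)=-1→XOO/.X./X..*; (1,0)=-1→.OO/XX./X..; (1,2)=-1→.OO/.XX/X..; (2,1)=-1→.OO/.X./XX.; (2,2)=-1→.OO/.X./X.X
ply 3, O at XOO/.X./X.. | (1,0)=+1→XOO/OX./X..*; (1,2)=-1→XOO/.XO/X..; (2,1)=-1→XOO/.X./XO.; (2,2)=-1→XOO/.X./X.O
ply 4: XOO/OX./X.. is terminal -1 (X); from ..O/.X./X.. depth 6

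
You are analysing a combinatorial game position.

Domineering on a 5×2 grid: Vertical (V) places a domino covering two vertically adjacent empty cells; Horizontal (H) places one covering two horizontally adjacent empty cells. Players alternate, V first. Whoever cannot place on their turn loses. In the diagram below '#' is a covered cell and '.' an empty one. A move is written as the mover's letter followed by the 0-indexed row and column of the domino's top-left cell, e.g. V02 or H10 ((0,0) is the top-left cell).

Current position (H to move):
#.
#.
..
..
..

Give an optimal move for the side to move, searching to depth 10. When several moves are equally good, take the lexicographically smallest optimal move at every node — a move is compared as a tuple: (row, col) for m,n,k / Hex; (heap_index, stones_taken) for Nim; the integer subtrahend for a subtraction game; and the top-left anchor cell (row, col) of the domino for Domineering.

[#./#./../../..] H move#1: H20:-1/#./#./##/../.., H30:+1/#./#./../##/..*, H40:-1/#./#./../../##
[#./#./../##/..] V move#2: V01:-1/##/##/../##/..*, V11:-1/#./##/.#/##/..
[##/##/../##/..] H move#3: H20:+1/##/##/##/##/..*, H40:+1/##/##/../##/##
[##/##/##/##/..] end (terminal -1, V#4); searched #./#./../../.. to 10

H's best at [#./#./../../..]: H30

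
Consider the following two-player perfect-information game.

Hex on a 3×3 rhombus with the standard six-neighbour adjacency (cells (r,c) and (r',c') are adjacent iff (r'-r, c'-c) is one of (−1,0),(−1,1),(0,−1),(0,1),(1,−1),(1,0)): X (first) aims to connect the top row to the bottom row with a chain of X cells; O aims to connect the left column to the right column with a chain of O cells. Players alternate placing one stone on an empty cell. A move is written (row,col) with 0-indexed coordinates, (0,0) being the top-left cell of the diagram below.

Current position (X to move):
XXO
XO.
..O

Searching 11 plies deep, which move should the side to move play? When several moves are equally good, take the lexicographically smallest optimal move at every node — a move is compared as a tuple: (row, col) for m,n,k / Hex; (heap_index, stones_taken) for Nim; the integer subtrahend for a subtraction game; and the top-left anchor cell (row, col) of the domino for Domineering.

p1 X@[XXO/XO./..O]: (1,2)[XXO/XOX/..O]-1 (2,0)[XXO/XO./X.O]+1* (2,1)[XXO/XO./.XO]-1
p2 O@[XXO/XO./X.O] terminal -1; root [XXO/XO./..O] d11

X's best at [XXO/XO./..O]: (2,0)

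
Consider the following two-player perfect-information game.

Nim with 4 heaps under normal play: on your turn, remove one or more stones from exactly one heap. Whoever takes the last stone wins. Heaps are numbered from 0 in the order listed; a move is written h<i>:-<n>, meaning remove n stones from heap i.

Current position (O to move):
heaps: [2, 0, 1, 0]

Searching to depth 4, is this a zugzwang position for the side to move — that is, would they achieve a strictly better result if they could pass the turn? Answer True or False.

ply 1, O at (2,0,1,0) | h0:-1=+1→(1,0,1,0)*; h0:-2=-1→(0,0,1,0); h2:-1=-1→(2,0,0,0)
ply 2, X at (1,0,1,0) | h0:-1=-1→(0,0,1,0)*; h2:-1=-1→(1,0,0,0)
ply 3, O at (0,0,1,0) | h2:-1=+1→(0,0,0,0)*
ply 4: (0,0,0,0) is terminal -1 (X); from (2,0,1,0) depth 4
suppose O passes — search the same position with X to move:
pass> ply 1, X at (2,0,1,0) | h0:-1=+1→(1,0,1,0)*; h0:-2=-1→(0,0,1,0); h2:-1=-1→(2,0,0,0)
pass> ply 2, O at (1,0,1,0) | h0:-1=-1→(0,0,1,0)*; h2:-1=-1→(1,0,0,0)
pass> ply 3, X at (0,0,1,0) | h2:-1=+1→(0,0,0,0)*
pass> ply 4: (0,0,0,0) is terminal -1 (O); from (2,0,1,0) depth 4
for O: play +1, pass -1

zugzwang((2,0,1,0), O) = False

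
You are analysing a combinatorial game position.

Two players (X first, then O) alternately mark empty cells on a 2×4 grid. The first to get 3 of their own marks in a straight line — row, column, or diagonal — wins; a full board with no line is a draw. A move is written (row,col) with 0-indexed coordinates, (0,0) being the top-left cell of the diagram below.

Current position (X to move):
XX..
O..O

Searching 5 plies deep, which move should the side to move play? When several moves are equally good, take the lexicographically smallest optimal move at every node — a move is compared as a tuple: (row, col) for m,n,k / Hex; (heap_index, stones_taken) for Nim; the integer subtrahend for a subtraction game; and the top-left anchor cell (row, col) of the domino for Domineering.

X's best at [XX../O..O]: (0,2)

ply 1, X at XX../O..O | (0,2)=+1→XXX./O..O*; (0,3)=+0→XX.X/O..O; (1,1)=+0→XX../OX.O; (1,2)=+0→XX../O.XO
ply 2: XXX./O..O is terminal -1 (O); from XX../O..O depth 5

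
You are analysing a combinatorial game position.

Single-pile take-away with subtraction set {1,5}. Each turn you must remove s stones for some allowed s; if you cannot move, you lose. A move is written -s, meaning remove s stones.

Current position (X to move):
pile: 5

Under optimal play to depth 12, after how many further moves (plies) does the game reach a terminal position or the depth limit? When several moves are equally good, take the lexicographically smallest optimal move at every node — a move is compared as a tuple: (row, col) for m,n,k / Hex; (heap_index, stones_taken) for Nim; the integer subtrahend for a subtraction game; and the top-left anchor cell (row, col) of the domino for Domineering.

p1 X@[5]: -1[4]+1* -5[0]+1
p2 O@[4]: -1[3]-1*
p3 X@[3]: -1[2]+1*
p4 O@[2]: -1[1]-1*
p5 X@[1]: -1[0]+1*
p6 O@[0] terminal -1; root [5] d12

PV length from [5]: 5 plies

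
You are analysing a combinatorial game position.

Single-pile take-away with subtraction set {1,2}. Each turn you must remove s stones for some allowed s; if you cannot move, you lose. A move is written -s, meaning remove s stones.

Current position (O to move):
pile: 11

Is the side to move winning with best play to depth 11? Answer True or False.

O winning at [11]: True

p1 O@[11]: -1[10]-1 -2[9]+1*
p2 X@[9]: -1[8]-1* -2[7]-1
p3 O@[8]: -1[7]-1 -2[6]+1*
p4 X@[6]: -1[5]-1* -2[4]-1
p5 O@[5]: -1[4]-1 -2[3]+1*
p6 X@[3]: -1[2]-1* -2[1]-1
p7 O@[2]: -1[1]-1 -2[0]+1*
p8 X@[0] terminal -1; root [11] d11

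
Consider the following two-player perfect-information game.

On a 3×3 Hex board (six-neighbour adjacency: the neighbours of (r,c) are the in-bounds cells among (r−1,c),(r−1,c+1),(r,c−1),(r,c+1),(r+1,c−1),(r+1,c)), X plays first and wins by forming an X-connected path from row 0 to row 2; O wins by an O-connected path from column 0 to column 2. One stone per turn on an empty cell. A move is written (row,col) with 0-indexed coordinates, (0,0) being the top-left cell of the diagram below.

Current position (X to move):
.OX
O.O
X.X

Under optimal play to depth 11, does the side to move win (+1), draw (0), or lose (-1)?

ply 1, X at .OX/O.O/X.X | (0,0)=-1→XOX/O.O/X.X; (1,1)=+1→.OX/OXO/X.X*; (2,1)=-1→.OX/O.O/XXX
ply 2: .OX/OXO/X.X is terminal -1 (O); from .OX/O.O/X.X depth 11

value(.OX/O.O/X.X, X) = +1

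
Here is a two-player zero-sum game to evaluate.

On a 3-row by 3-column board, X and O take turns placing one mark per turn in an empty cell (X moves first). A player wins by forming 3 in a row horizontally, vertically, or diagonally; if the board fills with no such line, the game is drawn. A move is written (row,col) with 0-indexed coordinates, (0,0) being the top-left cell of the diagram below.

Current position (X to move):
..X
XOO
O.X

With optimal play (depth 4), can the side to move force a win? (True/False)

ply 1, X at ..X/XOO/O.X | (0,0)=+0→X.X/XOO/O.X*; (0,1)=+0→.XX/XOO/O.X; (2,1)=+0→..X/XOO/OXX
ply 2, O at X.X/XOO/O.X | (0,1)=+0→XOX/XOO/O.X*; (2,1)=-1→X.X/XOO/OOX
ply 3, X at XOX/XOO/O.X | (2,1)=+0→XOX/XOO/OXX*
ply 4: XOX/XOO/OXX is terminal +0 (O); from ..X/XOO/O.X depth 4

X winning at [..X/XOO/O.X]: False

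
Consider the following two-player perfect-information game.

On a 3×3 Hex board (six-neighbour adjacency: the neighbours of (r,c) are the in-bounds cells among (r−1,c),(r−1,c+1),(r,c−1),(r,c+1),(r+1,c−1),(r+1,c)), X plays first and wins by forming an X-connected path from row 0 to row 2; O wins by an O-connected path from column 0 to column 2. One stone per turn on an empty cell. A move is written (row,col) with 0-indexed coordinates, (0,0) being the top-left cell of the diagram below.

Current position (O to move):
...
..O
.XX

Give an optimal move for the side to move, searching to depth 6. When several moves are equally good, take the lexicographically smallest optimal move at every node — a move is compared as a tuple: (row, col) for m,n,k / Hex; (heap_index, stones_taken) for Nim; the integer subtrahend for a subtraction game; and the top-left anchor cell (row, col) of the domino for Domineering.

O's best at [.../..O/.XX]: (0,1)

ply 1, O at .../..O/.XX | (0,0)=-1→O../..O/.XX; (0,1)=+1→.O./..O/.XX*; (0,2)=-1→..O/..O/.XX; (1,0)=-1→.../O.O/.XX; (1,1)=+1→.../.OO/.XX; (2,0)=-1→.../..O/OXX
ply 2, X at .O./..O/.XX | (0,0)=-1→XO./..O/.XX*; (0,2)=-1→.OX/..O/.XX; (1,0)=-1→.O./X.O/.XX; (1,1)=-1→.O./.XO/.XX; (2,0)=-1→.O./..O/XXX
ply 3, O at XO./..O/.XX | (0,2)=-1→XOO/..O/.XX; (1,0)=+1→XO./O.O/.XX*; (1,1)=+1→XO./.OO/.XX; (2,0)=-1→XO./..O/OXX
ply 4, X at XO./O.O/.XX | (0,2)=-1→XOX/O.O/.XX*; (1,1)=-1→XO./OXO/.XX; (2,0)=-1→XO./O.O/XXX
ply 5, O at XOX/O.O/.XX | (1,1)=+1→XOX/OOO/.XX*; (2,0)=-1→XOX/O.O/OXX
ply 6: XOX/OOO/.XX is terminal -1 (X); from .../..O/.XX depth 6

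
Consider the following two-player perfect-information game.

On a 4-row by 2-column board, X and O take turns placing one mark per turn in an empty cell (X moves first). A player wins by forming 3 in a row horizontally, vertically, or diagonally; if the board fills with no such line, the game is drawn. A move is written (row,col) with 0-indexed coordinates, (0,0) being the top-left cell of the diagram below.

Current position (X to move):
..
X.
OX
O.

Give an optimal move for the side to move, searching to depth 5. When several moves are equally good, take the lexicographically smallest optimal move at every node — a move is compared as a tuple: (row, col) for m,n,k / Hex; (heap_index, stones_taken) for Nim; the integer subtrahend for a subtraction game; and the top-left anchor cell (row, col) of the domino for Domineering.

X's best at [../X./OX/O.]: (1,1)

[../X./OX/O.] X move#1: (0,0):+0/X./X./OX/O., (0,1):+0/.X/X./OX/O., (1,1):+1/../XX/OX/O.*, (3,1):+0/../X./OX/OX
[../XX/OX/O.] O move#2: (0,0):-1/O./XX/OX/O.*, (0,1):-1/.O/XX/OX/O., (3,1):-1/../XX/OX/OO
[O./XX/OX/O.] X move#3: (0,1):+1/OX/XX/OX/O.*, (3,1):+1/O./XX/OX/OX
[OX/XX/OX/O.] end (terminal -1, O#4); searched ../X./OX/O. to 5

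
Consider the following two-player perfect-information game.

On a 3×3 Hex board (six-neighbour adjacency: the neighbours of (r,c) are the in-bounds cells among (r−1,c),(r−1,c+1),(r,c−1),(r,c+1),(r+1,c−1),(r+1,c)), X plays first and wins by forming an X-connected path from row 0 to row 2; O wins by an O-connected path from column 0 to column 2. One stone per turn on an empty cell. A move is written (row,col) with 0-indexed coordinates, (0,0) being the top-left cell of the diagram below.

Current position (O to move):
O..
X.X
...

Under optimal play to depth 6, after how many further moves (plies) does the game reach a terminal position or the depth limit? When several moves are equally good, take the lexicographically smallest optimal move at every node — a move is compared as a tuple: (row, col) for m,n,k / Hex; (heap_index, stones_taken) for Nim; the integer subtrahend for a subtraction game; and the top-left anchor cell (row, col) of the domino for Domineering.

PV length from [O../X.X/...]: 6 plies

[O../X.X/...] O move#1: (0,1):-1/OO./X.X/...*, (0,2):-1/O.O/X.X/..., (1,1):-1/O../XOX/..., (2,0):-1/O../X.X/O.., (2,1):-1/O../X.X/.O., (2,2):-1/O../X.X/..O
[OO./X.X/...] X move#2: (0,2):+1/OOX/X.X/...*, (1,1):-1/OO./XXX/..., (2,0):-1/OO./X.X/X.., (2,1):-1/OO./X.X/.X., (2,2):-1/OO./X.X/..X
[OOX/X.X/...] O move#3: (1,1):-1/OOX/XOX/...*, (2,0):-1/OOX/X.X/O.., (2,1):-1/OOX/X.X/.O., (2,2):-1/OOX/X.X/..O
[OOX/XOX/...] X move#4: (2,0):+1/OOX/XOX/X..*, (2,1):+1/OOX/XOX/.X., (2,2):+1/OOX/XOX/..X
[OOX/XOX/X..] O move#5: (2,1):-1/OOX/XOX/XO.*, (2,2):-1/OOX/XOX/X.O
[OOX/XOX/XO.] X move#6: (2,2):+1/OOX/XOX/XOX*
[OOX/XOX/XOX] end (terminal -1, O#7); searched O../X.X/... to 6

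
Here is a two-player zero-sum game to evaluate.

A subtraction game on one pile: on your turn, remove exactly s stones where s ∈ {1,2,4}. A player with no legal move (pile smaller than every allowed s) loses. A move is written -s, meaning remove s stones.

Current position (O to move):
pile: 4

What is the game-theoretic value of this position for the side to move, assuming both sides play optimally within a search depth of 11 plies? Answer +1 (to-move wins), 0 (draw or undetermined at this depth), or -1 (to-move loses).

ply 1, O at 4 | -1=+1→3*; -2=-1→2; -4=+1→0
ply 2, X at 3 | -1=-1→2*; -2=-1→1
ply 3, O at 2 | -1=-1→1; -2=+1→0*
ply 4: 0 is terminal -1 (X); from 4 depth 11

value(4, O) = +1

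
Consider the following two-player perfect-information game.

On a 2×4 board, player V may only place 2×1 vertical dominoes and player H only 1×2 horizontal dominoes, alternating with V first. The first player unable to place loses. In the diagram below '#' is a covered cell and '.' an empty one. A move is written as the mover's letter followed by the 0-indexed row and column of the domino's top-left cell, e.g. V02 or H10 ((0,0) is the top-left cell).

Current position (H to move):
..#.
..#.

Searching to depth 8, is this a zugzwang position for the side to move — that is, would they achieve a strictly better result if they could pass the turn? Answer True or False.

zugzwang(..#./..#., H) = False

ply 1, H at ..#./..#. | H00=+1→###./..#.*; H10=+1→..#./###.
ply 2, V at ###./..#. | V03=-1→####/..##*
ply 3, H at ####/..## | H10=+1→####/####*
ply 4: ####/#### is terminal -1 (V); from ..#./..#. depth 8
suppose H passes — search the same position with V to move:
pass> ply 1, V at ..#./..#. | V00=+1→#.#./#.#.*; V01=+1→.##./.##.; V03=-1→..##/..##
pass> ply 2: #.#./#.#. is terminal -1 (H); from ..#./..#. depth 8
for H: play +1, pass -1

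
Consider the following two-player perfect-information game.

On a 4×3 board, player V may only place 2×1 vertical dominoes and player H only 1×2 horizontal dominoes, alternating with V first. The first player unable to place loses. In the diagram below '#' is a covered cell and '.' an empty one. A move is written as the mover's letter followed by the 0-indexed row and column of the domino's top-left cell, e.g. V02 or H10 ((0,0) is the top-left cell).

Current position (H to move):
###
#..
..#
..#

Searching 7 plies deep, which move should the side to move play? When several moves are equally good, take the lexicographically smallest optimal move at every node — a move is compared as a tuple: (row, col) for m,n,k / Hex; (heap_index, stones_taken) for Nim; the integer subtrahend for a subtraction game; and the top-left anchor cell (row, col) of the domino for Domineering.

p1 H@[###/#../..#/..#]: H11[###/###/..#/..#]-1 H20[###/#../###/..#]+1* H30[###/#../..#/###]-1
p2 V@[###/#../###/..#] terminal -1; root [###/#../..#/..#] d7

H's best at [###/#../..#/..#]: H20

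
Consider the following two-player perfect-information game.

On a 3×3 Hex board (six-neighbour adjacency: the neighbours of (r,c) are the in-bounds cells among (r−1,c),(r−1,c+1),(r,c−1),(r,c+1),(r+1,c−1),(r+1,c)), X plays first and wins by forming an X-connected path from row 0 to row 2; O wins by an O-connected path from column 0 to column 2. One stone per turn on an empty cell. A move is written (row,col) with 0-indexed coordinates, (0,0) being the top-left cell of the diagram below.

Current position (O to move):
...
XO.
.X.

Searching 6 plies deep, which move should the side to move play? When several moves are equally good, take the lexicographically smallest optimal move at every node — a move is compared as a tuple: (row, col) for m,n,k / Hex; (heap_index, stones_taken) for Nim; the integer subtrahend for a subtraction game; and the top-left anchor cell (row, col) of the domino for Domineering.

O's best at [.../XO./.X.]: (0,0)

p1 O@[.../XO./.X.]: (0,0)[O../XO./.X.]+1* (0,1)[.O./XO./.X.]+1 (0,2)[..O/XO./.X.]-1 (1,2)[.../XOO/.X.]-1 (2,0)[.../XO./OX.]+1 (2,2)[.../XO./.XO]-1
p2 X@[O../XO./.X.]: (0,1)[OX./XO./.X.]-1* (0,2)[O.X/XO./.X.]-1 (1,2)[O../XOX/.X.]-1 (2,0)[O../XO./XX.]-1 (2,2)[O../XO./.XX]-1
p3 O@[OX./XO./.X.]: (0,2)[OXO/XO./.X.]-1 (1,2)[OX./XOO/.X.]-1 (2,0)[OX./XO./OX.]+1* (2,2)[OX./XO./.XO]-1
p4 X@[OX./XO./OX.]: (0,2)[OXX/XO./OX.]-1* (1,2)[OX./XOX/OX.]-1 (2,2)[OX./XO./OXX]-1
p5 O@[OXX/XO./OX.]: (1,2)[OXX/XOO/OX.]+1* (2,2)[OXX/XO./OXO]-1
p6 X@[OXX/XOO/OX.] terminal -1; root [.../XO./.X.] d6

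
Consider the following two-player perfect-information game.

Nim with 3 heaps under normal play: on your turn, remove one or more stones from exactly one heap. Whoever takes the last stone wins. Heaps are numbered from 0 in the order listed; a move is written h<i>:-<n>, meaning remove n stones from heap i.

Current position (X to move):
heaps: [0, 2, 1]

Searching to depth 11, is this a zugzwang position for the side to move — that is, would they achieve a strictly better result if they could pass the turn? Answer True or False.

zugzwang((0,2,1), X) = False

ply 1, X at (0,2,1) | h1:-1=+1→(0,1,1)*; h1:-2=-1→(0,0,1); h2:-1=-1→(0,2,0)
ply 2, O at (0,1,1) | h1:-1=-1→(0,0,1)*; h2:-1=-1→(0,1,0)
ply 3, X at (0,0,1) | h2:-1=+1→(0,0,0)*
ply 4: (0,0,0) is terminal -1 (O); from (0,2,1) depth 11
suppose X passes — search the same position with O to move:
pass> ply 1, O at (0,2,1) | h1:-1=+1→(0,1,1)*; h1:-2=-1→(0,0,1); h2:-1=-1→(0,2,0)
pass> ply 2, X at (0,1,1) | h1:-1=-1→(0,0,1)*; h2:-1=-1→(0,1,0)
pass> ply 3, O at (0,0,1) | h2:-1=+1→(0,0,0)*
pass> ply 4: (0,0,0) is terminal -1 (X); from (0,2,1) depth 11
for X: play +1, pass -1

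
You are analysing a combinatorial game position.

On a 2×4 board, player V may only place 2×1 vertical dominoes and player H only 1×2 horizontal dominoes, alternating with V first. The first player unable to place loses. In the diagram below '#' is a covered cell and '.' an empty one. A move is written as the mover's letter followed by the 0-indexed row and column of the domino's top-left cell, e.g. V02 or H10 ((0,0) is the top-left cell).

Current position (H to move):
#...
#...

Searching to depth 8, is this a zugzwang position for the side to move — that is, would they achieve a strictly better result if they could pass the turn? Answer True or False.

ply 1, H at #.../#... | H01=+1→###./#...*; H02=+1→#.##/#...; H11=+1→#.../###.; H12=+1→#.../#.##
ply 2, V at ###./#... | V03=-1→####/#..#*
ply 3, H at ####/#..# | H11=+1→####/####*
ply 4: ####/#### is terminal -1 (V); from #.../#... depth 8
suppose H passes — search the same position with V to move:
pass> ply 1, V at #.../#... | V01=-1→##../##..; V02=+1→#.#./#.#.*; V03=-1→#..#/#..#
pass> ply 2: #.#./#.#. is terminal -1 (H); from #.../#... depth 8
for H: play +1, pass -1

zugzwang(#.../#..., H) = False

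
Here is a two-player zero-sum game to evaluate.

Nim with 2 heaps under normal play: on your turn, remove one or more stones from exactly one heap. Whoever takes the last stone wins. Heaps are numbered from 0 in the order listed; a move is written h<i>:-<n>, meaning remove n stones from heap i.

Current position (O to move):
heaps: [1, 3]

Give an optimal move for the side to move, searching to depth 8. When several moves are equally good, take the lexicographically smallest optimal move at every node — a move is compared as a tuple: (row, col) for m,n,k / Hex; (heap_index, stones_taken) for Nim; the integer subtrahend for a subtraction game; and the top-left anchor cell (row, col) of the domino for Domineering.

O's best at [(1,3)]: h1:-2

[(1,3)] O move#1: h0:-1:-1/(0,3), h1:-1:-1/(1,2), h1:-2:+1/(1,1)*, h1:-3:-1/(1,0)
[(1,1)] X move#2: h0:-1:-1/(0,1)*, h1:-1:-1/(1,0)
[(0,1)] O move#3: h1:-1:+1/(0,0)*
[(0,0)] end (terminal -1, X#4); searched (1,3) to 8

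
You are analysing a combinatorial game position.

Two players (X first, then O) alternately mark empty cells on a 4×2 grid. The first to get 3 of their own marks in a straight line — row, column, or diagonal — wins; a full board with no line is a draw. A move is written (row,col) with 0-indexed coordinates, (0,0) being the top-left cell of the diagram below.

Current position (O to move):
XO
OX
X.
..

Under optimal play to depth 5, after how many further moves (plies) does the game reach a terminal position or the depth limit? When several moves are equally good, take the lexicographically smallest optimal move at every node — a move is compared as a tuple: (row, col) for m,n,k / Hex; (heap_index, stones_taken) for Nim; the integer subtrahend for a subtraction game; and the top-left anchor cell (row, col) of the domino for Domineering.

PV length from [XO/OX/X./..]: 3 plies

p1 O@[XO/OX/X./..]: (2,1)[XO/OX/XO/..]+0* (3,0)[XO/OX/X./O.]+0 (3,1)[XO/OX/X./.O]+0
p2 X@[XO/OX/XO/..]: (3,0)[XO/OX/XO/X.]+0* (3,1)[XO/OX/XO/.X]+0
p3 O@[XO/OX/XO/X.]: (3,1)[XO/OX/XO/XO]+0*
p4 X@[XO/OX/XO/XO] terminal +0; root [XO/OX/X./..] d5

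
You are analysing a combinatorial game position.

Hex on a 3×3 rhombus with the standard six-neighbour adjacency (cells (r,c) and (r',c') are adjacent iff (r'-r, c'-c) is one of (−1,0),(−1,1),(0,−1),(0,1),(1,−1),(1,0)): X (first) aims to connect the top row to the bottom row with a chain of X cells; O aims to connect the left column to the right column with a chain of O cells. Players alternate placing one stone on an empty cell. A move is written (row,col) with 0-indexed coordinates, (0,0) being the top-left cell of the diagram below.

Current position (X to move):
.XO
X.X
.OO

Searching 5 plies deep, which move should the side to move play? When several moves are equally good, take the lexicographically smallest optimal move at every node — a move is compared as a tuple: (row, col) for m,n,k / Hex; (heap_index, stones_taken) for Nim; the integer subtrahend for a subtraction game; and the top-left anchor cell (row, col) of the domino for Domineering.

X's best at [.XO/X.X/.OO]: (2,0)

[.XO/X.X/.OO] X move#1: (0,0):-1/XXO/X.X/.OO, (1,1):-1/.XO/XXX/.OO, (2,0):+1/.XO/X.X/XOO*
[.XO/X.X/XOO] end (terminal -1, O#2); searched .XO/X.X/.OO to 5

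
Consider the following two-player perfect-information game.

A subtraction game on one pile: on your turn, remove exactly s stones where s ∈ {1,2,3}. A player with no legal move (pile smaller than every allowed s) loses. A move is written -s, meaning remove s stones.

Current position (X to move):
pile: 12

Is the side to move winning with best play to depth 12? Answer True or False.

ply 1, X at 12 | -1=-1→11*; -2=-1→10; -3=-1→9
ply 2, O at 11 | -1=-1→10; -2=-1→9; -3=+1→8*
ply 3, X at 8 | -1=-1→7*; -2=-1→6; -3=-1→5
ply 4, O at 7 | -1=-1→6; -2=-1→5; -3=+1→4*
ply 5, X at 4 | -1=-1→3*; -2=-1→2; -3=-1→1
ply 6, O at 3 | -1=-1→2; -2=-1→1; -3=+1→0*
ply 7: 0 is terminal -1 (X); from 12 depth 12

X winning at [12]: False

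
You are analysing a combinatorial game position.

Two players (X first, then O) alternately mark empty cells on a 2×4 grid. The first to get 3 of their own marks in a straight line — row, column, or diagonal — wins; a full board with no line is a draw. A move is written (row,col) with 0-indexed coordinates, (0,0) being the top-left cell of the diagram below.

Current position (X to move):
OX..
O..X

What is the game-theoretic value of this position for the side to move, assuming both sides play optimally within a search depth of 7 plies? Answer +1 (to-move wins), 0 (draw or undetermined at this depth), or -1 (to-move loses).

value(OX../O..X, X) = 0

[OX../O..X] X move#1: (0,2):+0/OXX./O..X*, (0,3):+0/OX.X/O..X, (1,1):+0/OX../OX.X, (1,2):+0/OX../O.XX
[OXX./O..X] O move#2: (0,3):+0/OXXO/O..X*, (1,1):-1/OXX./OO.X, (1,2):-1/OXX./O.OX
[OXXO/O..X] X move#3: (1,1):+0/OXXO/OX.X*, (1,2):+0/OXXO/O.XX
[OXXO/OX.X] O move#4: (1,2):+0/OXXO/OXOX*
[OXXO/OXOX] end (terminal +0, X#5); searched OX../O..X to 7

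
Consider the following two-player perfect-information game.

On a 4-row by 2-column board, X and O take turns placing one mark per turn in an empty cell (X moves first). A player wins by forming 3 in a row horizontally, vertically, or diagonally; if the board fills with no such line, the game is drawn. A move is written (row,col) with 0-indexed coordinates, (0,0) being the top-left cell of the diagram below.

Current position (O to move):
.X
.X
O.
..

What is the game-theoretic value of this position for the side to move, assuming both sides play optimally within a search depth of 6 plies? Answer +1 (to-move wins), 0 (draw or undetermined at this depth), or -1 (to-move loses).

ply 1, O at .X/.X/O./.. | (0,0)=-1→OX/.X/O./..; (1,0)=-1→.X/OX/O./..; (2,1)=+0→.X/.X/OO/..*; (3,0)=-1→.X/.X/O./O.; (3,1)=-1→.X/.X/O./.O
ply 2, X at .X/.X/OO/.. | (0,0)=+0→XX/.X/OO/..*; (1,0)=+0→.X/XX/OO/..; (3,0)=+0→.X/.X/OO/X.; (3,1)=-1→.X/.X/OO/.X
ply 3, O at XX/.X/OO/.. | (1,0)=+0→XX/OX/OO/..*; (3,0)=+0→XX/.X/OO/O.; (3,1)=+0→XX/.X/OO/.O
ply 4, X at XX/OX/OO/.. | (3,0)=+0→XX/OX/OO/X.*; (3,1)=-1→XX/OX/OO/.X
ply 5, O at XX/OX/OO/X. | (3,1)=+0→XX/OX/OO/XO*
ply 6: XX/OX/OO/XO is terminal +0 (X); from .X/.X/O./.. depth 6

value(.X/.X/O./.., O) = 0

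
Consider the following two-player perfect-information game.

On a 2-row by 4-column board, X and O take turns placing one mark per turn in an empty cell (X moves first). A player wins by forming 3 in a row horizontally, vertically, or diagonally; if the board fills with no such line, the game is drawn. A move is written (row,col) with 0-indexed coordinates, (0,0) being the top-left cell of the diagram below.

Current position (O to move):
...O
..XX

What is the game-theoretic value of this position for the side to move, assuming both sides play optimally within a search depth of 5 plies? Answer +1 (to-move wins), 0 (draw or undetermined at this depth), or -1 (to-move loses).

[...O/..XX] O move#1: (0,0):-1/O..O/..XX, (0,1):-1/.O.O/..XX, (0,2):-1/..OO/..XX, (1,0):-1/...O/O.XX, (1,1):+0/...O/.OXX*
[...O/.OXX] X move#2: (0,0):+0/X..O/.OXX*, (0,1):+0/.X.O/.OXX, (0,2):+0/..XO/.OXX, (1,0):+0/...O/XOXX
[X..O/.OXX] O move#3: (0,1):+0/XO.O/.OXX*, (0,2):+0/X.OO/.OXX, (1,0):+0/X..O/OOXX
[XO.O/.OXX] X move#4: (0,2):+0/XOXO/.OXX*, (1,0):-1/XO.O/XOXX
[XOXO/.OXX] O move#5: (1,0):+0/XOXO/OOXX*
[XOXO/OOXX] end (terminal +0, X#6); searched ...O/..XX to 5

value(...O/..XX, O) = 0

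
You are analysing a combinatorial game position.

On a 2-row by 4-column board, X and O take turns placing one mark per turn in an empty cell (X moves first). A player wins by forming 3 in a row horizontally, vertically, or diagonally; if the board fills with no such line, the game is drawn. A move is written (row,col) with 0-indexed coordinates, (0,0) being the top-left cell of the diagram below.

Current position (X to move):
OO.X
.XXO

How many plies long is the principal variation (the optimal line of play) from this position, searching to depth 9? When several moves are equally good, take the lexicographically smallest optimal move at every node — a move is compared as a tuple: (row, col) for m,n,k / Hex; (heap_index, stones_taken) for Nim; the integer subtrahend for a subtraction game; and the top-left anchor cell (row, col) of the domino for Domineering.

p1 X@[OO.X/.XXO]: (0,2)[OOXX/.XXO]+0 (1,0)[OO.X/XXXO]+1*
p2 O@[OO.X/XXXO] terminal -1; root [OO.X/.XXO] d9

PV length from [OO.X/.XXO]: 1 ply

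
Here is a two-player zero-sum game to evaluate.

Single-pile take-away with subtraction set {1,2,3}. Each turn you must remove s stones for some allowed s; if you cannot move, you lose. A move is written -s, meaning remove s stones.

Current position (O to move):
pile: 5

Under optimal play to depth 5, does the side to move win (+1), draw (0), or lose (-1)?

value(5, O) = +1

p1 O@[5]: -1[4]+1* -2[3]-1 -3[2]-1
p2 X@[4]: -1[3]-1* -2[2]-1 -3[1]-1
p3 O@[3]: -1[2]-1 -2[1]-1 -3[0]+1*
p4 X@[0] terminal -1; root [5] d5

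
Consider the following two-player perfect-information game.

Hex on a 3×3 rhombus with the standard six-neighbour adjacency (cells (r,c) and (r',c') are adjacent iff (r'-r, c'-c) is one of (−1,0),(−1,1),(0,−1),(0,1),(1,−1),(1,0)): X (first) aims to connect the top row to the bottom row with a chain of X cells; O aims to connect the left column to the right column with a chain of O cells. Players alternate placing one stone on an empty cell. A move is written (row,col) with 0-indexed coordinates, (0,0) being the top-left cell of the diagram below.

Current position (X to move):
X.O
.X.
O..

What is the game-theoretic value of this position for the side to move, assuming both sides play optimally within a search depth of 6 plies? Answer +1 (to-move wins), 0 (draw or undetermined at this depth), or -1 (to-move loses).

p1 X@[X.O/.X./O..]: (0,1)[XXO/.X./O..]-1 (1,0)[X.O/XX./O..]-1 (1,2)[X.O/.XX/O..]+1* (2,1)[X.O/.X./OX.]+1 (2,2)[X.O/.X./O.X]+1
p2 O@[X.O/.XX/O..]: (0,1)[XOO/.XX/O..]-1* (1,0)[X.O/OXX/O..]-1 (2,1)[X.O/.XX/OO.]-1 (2,2)[X.O/.XX/O.O]-1
p3 X@[XOO/.XX/O..]: (1,0)[XOO/XXX/O..]+1* (2,1)[XOO/.XX/OX.]-1 (2,2)[XOO/.XX/O.X]-1
p4 O@[XOO/XXX/O..]: (2,1)[XOO/XXX/OO.]-1* (2,2)[XOO/XXX/O.O]-1
p5 X@[XOO/XXX/OO.]: (2,2)[XOO/XXX/OOX]+1*
p6 O@[XOO/XXX/OOX] terminal -1; root [X.O/.X./O..] d6

value(X.O/.X./O.., X) = +1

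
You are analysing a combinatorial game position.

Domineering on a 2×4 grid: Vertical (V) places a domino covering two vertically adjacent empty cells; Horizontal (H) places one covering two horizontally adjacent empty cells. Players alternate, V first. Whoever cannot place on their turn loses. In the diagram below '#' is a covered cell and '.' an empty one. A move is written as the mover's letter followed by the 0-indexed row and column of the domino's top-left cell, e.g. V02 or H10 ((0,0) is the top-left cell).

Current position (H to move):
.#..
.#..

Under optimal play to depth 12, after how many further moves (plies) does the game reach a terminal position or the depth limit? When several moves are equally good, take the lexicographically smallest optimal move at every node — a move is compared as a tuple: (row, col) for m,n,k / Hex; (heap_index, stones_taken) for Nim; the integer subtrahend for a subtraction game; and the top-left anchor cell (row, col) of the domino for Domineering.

[.#../.#..] H move#1: H02:+1/.###/.#..*, H12:+1/.#../.###
[.###/.#..] V move#2: V00:-1/####/##..*
[####/##..] H move#3: H12:+1/####/####*
[####/####] end (terminal -1, V#4); searched .#../.#.. to 12

PV length from [.#../.#..]: 3 plies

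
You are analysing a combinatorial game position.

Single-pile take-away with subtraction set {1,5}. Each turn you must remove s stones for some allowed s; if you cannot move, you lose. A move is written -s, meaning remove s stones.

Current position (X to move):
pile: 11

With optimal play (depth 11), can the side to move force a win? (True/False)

ply 1, X at 11 | -1=+1→10*; -5=+1→6
ply 2, O at 10 | -1=-1→9*; -5=-1→5
ply 3, X at 9 | -1=+1→8*; -5=+1→4
ply 4, O at 8 | -1=-1→7*; -5=-1→3
ply 5, X at 7 | -1=+1→6*; -5=+1→2
ply 6, O at 6 | -1=-1→5*; -5=-1→1
ply 7, X at 5 | -1=+1→4*; -5=+1→0
ply 8, O at 4 | -1=-1→3*
ply 9, X at 3 | -1=+1→2*
ply 10, O at 2 | -1=-1→1*
ply 11, X at 1 | -1=+1→0*
ply 12: 0 is terminal -1 (O); from 11 depth 11

X winning at [11]: True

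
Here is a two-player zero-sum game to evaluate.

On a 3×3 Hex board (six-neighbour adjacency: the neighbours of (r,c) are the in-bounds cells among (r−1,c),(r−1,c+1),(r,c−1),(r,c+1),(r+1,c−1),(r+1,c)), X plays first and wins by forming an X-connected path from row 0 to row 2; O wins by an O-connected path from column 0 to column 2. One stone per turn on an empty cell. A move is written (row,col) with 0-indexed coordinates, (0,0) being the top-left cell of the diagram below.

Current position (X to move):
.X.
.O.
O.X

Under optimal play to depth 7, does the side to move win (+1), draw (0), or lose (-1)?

value(.X./.O./O.X, X) = -1

p1 X@[.X./.O./O.X]: (0,0)[XX./.O./O.X]-1* (0,2)[.XX/.O./O.X]-1 (1,0)[.X./XO./O.X]-1 (1,2)[.X./.OX/O.X]-1 (2,1)[.X./.O./OXX]-1
p2 O@[XX./.O./O.X]: (0,2)[XXO/.O./O.X]+1* (1,0)[XX./OO./O.X]+1 (1,2)[XX./.OO/O.X]+1 (2,1)[XX./.O./OOX]+1
p3 X@[XXO/.O./O.X] terminal -1; root [.X./.O./O.X] d7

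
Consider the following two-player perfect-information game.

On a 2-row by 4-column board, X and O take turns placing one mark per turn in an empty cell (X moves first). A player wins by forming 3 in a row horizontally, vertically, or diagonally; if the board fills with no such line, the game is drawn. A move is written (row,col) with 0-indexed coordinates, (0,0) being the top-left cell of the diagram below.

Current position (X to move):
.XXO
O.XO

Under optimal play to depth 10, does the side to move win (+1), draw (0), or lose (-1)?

value(.XXO/O.XO, X) = +1

ply 1, X at .XXO/O.XO | (0,0)=+1→XXXO/O.XO*; (1,1)=+0→.XXO/OXXO
ply 2: XXXO/O.XO is terminal -1 (O); from .XXO/O.XO depth 10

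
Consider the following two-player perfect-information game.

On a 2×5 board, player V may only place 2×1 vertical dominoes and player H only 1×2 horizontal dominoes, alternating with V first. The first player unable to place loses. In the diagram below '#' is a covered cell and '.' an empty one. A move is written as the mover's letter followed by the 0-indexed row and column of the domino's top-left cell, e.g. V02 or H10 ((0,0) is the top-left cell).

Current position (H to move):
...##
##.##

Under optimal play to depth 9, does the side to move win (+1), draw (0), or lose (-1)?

value(...##/##.##, H) = +1

ply 1, H at ...##/##.## | H00=-1→##.##/##.##; H01=+1→.####/##.##*
ply 2: .####/##.## is terminal -1 (V); from ...##/##.## depth 9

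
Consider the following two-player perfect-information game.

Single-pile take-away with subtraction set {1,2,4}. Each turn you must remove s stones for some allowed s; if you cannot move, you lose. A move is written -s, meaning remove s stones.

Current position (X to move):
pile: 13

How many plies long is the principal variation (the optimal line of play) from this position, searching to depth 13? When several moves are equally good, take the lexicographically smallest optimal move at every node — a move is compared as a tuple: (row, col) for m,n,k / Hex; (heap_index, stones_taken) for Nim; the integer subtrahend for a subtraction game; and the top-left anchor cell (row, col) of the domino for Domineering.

PV length from [13]: 9 plies

p1 X@[13]: -1[12]+1* -2[11]-1 -4[9]+1
p2 O@[12]: -1[11]-1* -2[10]-1 -4[8]-1
p3 X@[11]: -1[10]-1 -2[9]+1* -4[7]-1
p4 O@[9]: -1[8]-1* -2[7]-1 -4[5]-1
p5 X@[8]: -1[7]-1 -2[6]+1* -4[4]-1
p6 O@[6]: -1[5]-1* -2[4]-1 -4[2]-1
p7 X@[5]: -1[4]-1 -2[3]+1* -4[1]-1
p8 O@[3]: -1[2]-1* -2[1]-1
p9 X@[2]: -1[1]-1 -2[0]+1*
p10 O@[0] terminal -1; root [13] d13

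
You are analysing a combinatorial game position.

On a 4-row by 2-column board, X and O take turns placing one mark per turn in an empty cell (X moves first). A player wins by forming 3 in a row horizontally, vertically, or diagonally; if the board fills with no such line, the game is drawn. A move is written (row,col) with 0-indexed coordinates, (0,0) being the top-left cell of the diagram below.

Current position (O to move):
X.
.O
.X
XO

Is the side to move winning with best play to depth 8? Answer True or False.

[X./.O/.X/XO] O move#1: (0,1):+0/XO/.O/.X/XO*, (1,0):+0/X./OO/.X/XO, (2,0):+0/X./.O/OX/XO
[XO/.O/.X/XO] X move#2: (1,0):+0/XO/XO/.X/XO*, (2,0):+0/XO/.O/XX/XO
[XO/XO/.X/XO] O move#3: (2,0):+0/XO/XO/OX/XO*
[XO/XO/OX/XO] end (terminal +0, X#4); searched X./.O/.X/XO to 8

O winning at [X./.O/.X/XO]: False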